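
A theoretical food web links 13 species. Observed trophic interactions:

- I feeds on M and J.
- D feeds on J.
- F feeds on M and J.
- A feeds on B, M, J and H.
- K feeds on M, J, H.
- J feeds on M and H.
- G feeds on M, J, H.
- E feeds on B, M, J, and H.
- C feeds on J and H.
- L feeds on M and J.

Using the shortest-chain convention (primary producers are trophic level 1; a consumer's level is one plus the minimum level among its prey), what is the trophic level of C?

H is a producer → level 1.
C eats H → level 2.

Trophic level 2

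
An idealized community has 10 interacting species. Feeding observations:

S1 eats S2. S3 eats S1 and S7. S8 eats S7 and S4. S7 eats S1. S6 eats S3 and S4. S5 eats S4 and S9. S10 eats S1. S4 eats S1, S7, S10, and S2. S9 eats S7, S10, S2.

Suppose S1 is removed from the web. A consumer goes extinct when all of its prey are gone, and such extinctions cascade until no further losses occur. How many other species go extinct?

Remove S1.
Round 1: S7 (all prey gone), S10 (all prey gone) → extinct.
Round 2: S3 (all prey gone) → extinct.
No further losses. Total secondary extinctions: 3.

3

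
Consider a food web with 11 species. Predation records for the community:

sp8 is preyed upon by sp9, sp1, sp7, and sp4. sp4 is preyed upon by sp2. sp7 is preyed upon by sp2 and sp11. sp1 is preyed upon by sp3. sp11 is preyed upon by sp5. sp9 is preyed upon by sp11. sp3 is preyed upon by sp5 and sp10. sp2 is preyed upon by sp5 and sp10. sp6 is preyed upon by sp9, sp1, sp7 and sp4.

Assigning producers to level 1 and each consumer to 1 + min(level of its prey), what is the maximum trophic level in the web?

Producers (level 1): sp6, sp8.
Following each consumer down to its lowest-level prey: sp6 → sp1 → sp3 → sp10 (levels 1 through 4).
All prey of sp10 (sp3 3, sp2 3) are at level 3 or above, so sp10 is at level 1 + 3 = 4.
Every consumer has at least one prey at level 3 or below, so none exceeds level 4.

4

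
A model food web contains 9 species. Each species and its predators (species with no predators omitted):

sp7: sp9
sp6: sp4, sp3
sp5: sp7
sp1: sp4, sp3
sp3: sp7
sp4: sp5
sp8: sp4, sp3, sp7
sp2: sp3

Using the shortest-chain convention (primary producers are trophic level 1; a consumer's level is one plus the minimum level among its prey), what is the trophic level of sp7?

sp8 is a producer → level 1.
sp7 eats sp8 → level 2.

Trophic level 2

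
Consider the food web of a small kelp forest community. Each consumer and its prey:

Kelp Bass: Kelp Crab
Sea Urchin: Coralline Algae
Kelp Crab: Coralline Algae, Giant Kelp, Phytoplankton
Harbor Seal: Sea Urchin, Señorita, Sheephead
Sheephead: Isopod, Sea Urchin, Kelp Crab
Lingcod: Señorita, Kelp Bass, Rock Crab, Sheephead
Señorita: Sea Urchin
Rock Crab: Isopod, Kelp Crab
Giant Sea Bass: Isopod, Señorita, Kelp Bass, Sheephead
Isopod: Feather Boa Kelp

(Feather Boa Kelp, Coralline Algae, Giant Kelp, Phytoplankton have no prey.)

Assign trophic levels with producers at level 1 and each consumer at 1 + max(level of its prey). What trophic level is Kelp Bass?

Coralline Algae is a producer → level 1.
Kelp Crab eats Coralline Algae (level 1); other prey at levels: Giant Kelp 1, Phytoplankton 1 → level 2.
Kelp Bass eats Kelp Crab → level 3.

Trophic level 3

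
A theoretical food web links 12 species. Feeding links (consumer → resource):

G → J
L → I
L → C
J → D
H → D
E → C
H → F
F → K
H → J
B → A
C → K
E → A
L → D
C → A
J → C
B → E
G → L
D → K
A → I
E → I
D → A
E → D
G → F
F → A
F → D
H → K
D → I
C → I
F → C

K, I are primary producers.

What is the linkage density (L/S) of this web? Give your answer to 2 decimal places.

L/S = 2.42

There are L = 29 links among S = 12 species.
L/S = 29/12 = 2.4167 ≈ 2.42.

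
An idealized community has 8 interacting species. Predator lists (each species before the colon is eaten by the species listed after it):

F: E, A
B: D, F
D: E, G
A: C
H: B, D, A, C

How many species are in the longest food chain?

5 species

One longest chain: H → B → F → A → C.
It has 5 species and 4 links.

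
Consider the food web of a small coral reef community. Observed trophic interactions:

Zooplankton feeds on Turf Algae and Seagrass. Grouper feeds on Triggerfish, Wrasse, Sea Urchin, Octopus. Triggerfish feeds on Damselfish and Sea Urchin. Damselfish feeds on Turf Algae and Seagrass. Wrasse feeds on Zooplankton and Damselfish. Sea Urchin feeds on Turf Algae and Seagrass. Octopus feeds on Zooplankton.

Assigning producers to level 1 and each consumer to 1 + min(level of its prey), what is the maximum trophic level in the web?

Producers (level 1): Turf Algae, Seagrass.
Following each consumer down to its lowest-level prey: Turf Algae → Zooplankton → Octopus (levels 1 through 3).
All prey of Octopus (Zooplankton 2) are at level 2 or above, so Octopus is at level 1 + 2 = 3.
Every consumer has at least one prey at level 2 or below, so none exceeds level 3.

3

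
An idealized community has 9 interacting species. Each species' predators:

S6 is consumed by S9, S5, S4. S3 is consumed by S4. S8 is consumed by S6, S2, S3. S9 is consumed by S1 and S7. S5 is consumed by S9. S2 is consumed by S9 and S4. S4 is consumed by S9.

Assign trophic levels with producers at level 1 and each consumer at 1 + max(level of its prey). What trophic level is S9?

S8 is a producer → level 1.
S6 eats S8 → level 2.
S5 eats S6 → level 3.
S9 eats S5 (level 3); other prey at levels: S2 2, S6 2, S4 3 → level 4.

Trophic level 4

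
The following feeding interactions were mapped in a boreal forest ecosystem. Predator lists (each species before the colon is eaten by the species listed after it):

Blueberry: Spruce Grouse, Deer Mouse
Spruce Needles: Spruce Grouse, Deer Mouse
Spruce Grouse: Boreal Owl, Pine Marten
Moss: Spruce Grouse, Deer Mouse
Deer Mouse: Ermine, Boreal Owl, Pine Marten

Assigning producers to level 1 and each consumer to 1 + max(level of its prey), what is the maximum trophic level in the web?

Producers (level 1): Blueberry, Spruce Needles, Moss.
Blueberry → Deer Mouse → Ermine gives Ermine level 3.
No species has a prey at level 3, so no species reaches level 4.

3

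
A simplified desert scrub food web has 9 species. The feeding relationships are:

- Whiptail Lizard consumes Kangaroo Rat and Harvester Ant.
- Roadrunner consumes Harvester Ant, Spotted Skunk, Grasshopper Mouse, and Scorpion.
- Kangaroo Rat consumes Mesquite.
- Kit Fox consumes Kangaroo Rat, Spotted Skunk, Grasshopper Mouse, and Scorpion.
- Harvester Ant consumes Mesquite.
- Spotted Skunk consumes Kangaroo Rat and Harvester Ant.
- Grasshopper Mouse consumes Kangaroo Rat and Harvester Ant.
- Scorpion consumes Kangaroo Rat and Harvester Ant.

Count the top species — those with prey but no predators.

Top species (has prey, but nothing eats it): Whiptail Lizard, Kit Fox, Roadrunner.
Count: 3.

3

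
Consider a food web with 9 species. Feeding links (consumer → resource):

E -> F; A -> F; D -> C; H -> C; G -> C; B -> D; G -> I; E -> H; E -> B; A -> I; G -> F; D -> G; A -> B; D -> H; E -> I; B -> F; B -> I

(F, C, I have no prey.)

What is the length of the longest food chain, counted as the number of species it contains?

One longest chain: F → G → D → B → E.
It has 5 species and 4 links.

5 species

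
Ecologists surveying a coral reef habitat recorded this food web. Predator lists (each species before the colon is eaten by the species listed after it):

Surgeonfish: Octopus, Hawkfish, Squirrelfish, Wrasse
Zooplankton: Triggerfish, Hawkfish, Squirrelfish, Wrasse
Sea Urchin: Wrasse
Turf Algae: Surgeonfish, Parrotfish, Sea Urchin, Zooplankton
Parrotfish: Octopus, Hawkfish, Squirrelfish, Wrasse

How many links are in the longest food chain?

2 links

One longest chain: Turf Algae → Zooplankton → Triggerfish.
It has 3 species and 2 links.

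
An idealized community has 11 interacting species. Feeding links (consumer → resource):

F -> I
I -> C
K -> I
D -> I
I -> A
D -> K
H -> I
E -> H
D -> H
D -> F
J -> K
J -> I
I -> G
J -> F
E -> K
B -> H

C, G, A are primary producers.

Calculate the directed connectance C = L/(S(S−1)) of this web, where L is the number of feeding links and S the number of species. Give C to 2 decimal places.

The web has S = 11 species and L = 16 feeding links.
C = L / (S(S−1)) = 16 / 110 = 0.1455 ≈ 0.15.

C = 0.15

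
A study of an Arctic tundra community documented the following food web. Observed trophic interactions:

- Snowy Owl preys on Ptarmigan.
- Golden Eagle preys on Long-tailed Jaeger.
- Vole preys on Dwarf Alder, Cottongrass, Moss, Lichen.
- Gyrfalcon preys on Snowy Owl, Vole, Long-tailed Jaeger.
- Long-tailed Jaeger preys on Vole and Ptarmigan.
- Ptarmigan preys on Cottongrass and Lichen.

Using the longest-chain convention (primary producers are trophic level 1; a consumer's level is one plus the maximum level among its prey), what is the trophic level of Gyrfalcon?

Lichen is a producer → level 1.
Ptarmigan eats Lichen (level 1); other prey at levels: Cottongrass 1 → level 2.
Snowy Owl eats Ptarmigan → level 3.
Gyrfalcon eats Snowy Owl (level 3); other prey at levels: Vole 2, Long-tailed Jaeger 3 → level 4.

Trophic level 4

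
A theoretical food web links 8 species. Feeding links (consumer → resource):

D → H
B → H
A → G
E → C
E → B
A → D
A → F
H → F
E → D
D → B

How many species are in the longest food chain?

5 species

One longest chain: F → H → B → D → A.
It has 5 species and 4 links.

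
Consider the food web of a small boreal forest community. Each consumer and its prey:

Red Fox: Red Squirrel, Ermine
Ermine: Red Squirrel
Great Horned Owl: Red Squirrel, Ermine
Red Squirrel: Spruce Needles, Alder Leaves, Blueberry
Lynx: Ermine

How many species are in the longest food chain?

4 species

One longest chain: Spruce Needles → Red Squirrel → Ermine → Red Fox.
It has 4 species and 3 links.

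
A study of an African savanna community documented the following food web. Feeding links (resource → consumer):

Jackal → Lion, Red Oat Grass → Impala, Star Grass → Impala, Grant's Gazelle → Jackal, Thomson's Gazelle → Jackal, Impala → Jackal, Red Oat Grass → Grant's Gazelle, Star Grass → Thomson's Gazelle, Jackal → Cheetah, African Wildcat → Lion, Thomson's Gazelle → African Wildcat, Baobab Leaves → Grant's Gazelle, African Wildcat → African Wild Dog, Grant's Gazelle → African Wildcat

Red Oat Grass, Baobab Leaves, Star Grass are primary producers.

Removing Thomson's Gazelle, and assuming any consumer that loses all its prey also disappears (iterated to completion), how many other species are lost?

Remove Thomson's Gazelle.
Every predator of it retains at least one other prey: Jackal still has Grant's Gazelle, Impala; African Wildcat still has Grant's Gazelle.
No consumer loses all prey, so no secondary extinctions occur.

0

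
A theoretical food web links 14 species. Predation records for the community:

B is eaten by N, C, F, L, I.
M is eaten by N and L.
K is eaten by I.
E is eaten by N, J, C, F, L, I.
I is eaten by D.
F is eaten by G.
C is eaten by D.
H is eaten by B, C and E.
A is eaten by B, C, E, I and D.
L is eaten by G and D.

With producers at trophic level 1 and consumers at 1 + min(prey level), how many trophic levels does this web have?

3

Producers (level 1): K, M, H, A.
Following each consumer down to its lowest-level prey: M → L → G (levels 1 through 3).
All prey of G (L 2, F 3) are at level 2 or above, so G is at level 1 + 2 = 3.
Every consumer has at least one prey at level 2 or below, so none exceeds level 3.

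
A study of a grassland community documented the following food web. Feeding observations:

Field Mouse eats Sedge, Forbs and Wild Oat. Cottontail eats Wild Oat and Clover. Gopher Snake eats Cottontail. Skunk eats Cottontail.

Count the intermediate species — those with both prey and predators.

Intermediate species (has both prey and predators): Cottontail.
Count: 1.

1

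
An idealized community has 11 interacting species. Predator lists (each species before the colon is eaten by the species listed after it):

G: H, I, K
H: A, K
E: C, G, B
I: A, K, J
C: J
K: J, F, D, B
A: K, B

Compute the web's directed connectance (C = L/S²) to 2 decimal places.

The web has S = 11 species and L = 18 feeding links.
C = L / S² = 18 / 121 = 0.1488 ≈ 0.15.

C = 0.15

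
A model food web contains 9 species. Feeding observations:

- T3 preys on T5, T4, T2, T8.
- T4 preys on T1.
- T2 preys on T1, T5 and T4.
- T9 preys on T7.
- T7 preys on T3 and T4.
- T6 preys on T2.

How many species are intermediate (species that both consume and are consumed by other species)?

4

Intermediate species (has both prey and predators): T4, T2, T3, T7.
Count: 4.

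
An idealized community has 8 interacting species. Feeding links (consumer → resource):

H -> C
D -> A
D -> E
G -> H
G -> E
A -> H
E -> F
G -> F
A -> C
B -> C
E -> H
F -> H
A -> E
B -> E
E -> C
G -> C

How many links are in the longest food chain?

5 links

One longest chain: C → H → F → E → A → D.
It has 6 species and 5 links.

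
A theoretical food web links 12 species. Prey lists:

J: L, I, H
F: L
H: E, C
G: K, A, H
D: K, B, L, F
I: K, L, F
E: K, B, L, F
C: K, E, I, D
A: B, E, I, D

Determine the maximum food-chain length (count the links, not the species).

5 links

One longest chain: L → F → E → C → H → J.
It has 6 species and 5 links.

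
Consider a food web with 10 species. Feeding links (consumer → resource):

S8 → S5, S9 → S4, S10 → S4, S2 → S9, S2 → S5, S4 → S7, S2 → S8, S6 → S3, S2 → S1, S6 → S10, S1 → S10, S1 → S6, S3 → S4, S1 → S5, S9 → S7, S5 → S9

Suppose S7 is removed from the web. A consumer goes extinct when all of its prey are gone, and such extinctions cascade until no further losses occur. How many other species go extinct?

9

Remove S7.
Round 1: S4 (all prey gone) → extinct.
Round 2: S9 (all prey gone), S10 (all prey gone), S3 (all prey gone) → extinct.
Round 3: S6 (all prey gone), S5 (all prey gone) → extinct.
Round 4: S8 (all prey gone), S1 (all prey gone) → extinct.
Round 5: S2 (all prey gone) → extinct.
No further losses. Total secondary extinctions: 9.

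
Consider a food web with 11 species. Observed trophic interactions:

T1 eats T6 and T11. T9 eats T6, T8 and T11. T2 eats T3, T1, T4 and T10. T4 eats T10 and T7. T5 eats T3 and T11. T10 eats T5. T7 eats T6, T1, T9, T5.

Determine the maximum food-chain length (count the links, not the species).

One longest chain: T8 → T9 → T7 → T4 → T2.
It has 5 species and 4 links.

4 links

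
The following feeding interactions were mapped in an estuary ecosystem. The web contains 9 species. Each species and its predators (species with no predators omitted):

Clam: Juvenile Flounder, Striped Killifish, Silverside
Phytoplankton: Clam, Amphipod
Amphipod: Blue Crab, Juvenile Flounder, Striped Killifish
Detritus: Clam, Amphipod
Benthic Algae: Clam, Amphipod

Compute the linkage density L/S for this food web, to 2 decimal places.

There are L = 12 links among S = 9 species.
L/S = 12/9 = 1.3333 ≈ 1.33.

L/S = 1.33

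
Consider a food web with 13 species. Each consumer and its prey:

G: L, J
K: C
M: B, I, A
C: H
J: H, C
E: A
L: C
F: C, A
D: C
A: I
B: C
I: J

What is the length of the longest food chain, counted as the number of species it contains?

6 species

One longest chain: H → C → J → I → A → M.
It has 6 species and 5 links.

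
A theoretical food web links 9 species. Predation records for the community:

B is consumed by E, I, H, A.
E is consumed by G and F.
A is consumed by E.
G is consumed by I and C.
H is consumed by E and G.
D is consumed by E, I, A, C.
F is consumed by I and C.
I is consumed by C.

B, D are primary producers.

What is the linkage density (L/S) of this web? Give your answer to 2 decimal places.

There are L = 18 links among S = 9 species.
L/S = 18/9 = 2.0000 ≈ 2.00.

L/S = 2.00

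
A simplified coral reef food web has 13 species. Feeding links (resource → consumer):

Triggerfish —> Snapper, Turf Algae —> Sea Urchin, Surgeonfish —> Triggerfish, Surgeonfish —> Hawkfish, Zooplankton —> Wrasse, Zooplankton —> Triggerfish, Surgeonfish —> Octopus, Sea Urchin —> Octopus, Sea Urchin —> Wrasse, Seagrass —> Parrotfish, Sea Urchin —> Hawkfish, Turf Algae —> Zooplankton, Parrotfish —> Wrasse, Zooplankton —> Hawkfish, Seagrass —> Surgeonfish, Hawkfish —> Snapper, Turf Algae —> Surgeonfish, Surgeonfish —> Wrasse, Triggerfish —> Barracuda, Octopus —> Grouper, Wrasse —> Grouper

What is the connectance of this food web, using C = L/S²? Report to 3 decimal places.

The web has S = 13 species and L = 21 feeding links.
C = L / S² = 21 / 169 = 0.1243 ≈ 0.124.

C = 0.124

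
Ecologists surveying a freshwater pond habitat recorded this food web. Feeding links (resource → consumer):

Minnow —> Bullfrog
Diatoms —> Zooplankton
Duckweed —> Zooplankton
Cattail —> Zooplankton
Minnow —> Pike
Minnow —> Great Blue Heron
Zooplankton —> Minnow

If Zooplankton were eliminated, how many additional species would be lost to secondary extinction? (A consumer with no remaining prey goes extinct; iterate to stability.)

Remove Zooplankton.
Round 1: Minnow (all prey gone) → extinct.
Round 2: Bullfrog (all prey gone), Great Blue Heron (all prey gone), Pike (all prey gone) → extinct.
No further losses. Total secondary extinctions: 4.

4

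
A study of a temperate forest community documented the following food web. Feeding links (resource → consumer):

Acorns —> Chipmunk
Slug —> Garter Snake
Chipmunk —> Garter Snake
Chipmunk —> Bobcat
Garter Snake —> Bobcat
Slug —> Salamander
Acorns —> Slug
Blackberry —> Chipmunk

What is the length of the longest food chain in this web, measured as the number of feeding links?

3 links

One longest chain: Acorns → Slug → Garter Snake → Bobcat.
It has 4 species and 3 links.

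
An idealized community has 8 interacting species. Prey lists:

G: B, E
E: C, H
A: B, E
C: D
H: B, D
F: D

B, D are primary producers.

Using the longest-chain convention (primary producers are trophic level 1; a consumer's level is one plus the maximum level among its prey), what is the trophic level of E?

Trophic level 3

D is a producer → level 1.
C eats D → level 2.
E eats C (level 2); other prey at levels: H 2 → level 3.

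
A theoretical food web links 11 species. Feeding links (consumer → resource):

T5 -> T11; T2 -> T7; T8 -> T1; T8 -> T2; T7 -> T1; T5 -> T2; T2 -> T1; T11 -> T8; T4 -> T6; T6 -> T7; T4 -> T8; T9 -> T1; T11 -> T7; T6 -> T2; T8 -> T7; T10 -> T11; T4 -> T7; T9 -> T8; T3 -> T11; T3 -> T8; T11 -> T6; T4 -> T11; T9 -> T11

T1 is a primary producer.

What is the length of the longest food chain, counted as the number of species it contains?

One longest chain: T1 → T7 → T2 → T8 → T11 → T4.
It has 6 species and 5 links.

6 species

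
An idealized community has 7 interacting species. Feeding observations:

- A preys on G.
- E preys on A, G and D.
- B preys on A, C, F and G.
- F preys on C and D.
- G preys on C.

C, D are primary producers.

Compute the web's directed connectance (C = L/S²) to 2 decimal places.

The web has S = 7 species and L = 11 feeding links.
C = L / S² = 11 / 49 = 0.2245 ≈ 0.22.

C = 0.22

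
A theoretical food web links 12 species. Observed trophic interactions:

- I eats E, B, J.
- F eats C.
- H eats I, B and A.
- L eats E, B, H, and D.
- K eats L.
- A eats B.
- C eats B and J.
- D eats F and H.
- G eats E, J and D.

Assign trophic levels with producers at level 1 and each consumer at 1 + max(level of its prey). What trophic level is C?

J is a producer → level 1.
C eats J (level 1); other prey at levels: B 1 → level 2.

Trophic level 2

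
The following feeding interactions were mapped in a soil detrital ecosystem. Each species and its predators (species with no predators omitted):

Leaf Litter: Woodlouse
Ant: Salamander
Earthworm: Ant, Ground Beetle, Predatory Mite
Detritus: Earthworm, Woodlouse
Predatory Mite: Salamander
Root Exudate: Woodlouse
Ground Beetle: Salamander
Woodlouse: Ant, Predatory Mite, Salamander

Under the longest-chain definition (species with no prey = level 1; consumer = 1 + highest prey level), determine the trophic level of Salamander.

Detritus has no prey (basal) → level 1.
Earthworm eats Detritus → level 2.
Ant eats Earthworm (level 2); other prey at levels: Woodlouse 2 → level 3.
Salamander eats Ant (level 3); other prey at levels: Woodlouse 2, Ground Beetle 3, Predatory Mite 3 → level 4.

Trophic level 4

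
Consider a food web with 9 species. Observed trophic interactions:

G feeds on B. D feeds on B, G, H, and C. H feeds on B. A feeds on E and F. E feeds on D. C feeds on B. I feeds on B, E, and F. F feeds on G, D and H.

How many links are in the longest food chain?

4 links

One longest chain: B → H → D → E → A.
It has 5 species and 4 links.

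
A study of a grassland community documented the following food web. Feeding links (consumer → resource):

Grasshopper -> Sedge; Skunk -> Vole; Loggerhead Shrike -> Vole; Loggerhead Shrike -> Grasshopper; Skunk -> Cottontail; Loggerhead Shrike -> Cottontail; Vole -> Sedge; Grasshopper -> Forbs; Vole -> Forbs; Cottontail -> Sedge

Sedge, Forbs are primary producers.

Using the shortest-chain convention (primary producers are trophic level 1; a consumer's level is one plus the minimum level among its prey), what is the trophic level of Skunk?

Trophic level 3

Sedge is a producer → level 1.
Cottontail eats Sedge → level 2.
Skunk eats Cottontail → level 3.
No prey of Skunk is below level 2, so 3 is the minimum.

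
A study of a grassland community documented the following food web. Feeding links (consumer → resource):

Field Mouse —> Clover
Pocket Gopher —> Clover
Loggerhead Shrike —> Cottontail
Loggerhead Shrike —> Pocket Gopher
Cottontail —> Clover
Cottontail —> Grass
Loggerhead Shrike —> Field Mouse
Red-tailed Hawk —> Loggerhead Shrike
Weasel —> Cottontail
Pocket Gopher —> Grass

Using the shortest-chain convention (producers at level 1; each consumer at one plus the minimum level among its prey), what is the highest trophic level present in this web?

Producers (level 1): Grass, Clover.
Following each consumer down to its lowest-level prey: Clover → Field Mouse → Loggerhead Shrike → Red-tailed Hawk (levels 1 through 4).
All prey of Red-tailed Hawk (Loggerhead Shrike 3) are at level 3 or above, so Red-tailed Hawk is at level 1 + 3 = 4.
Every consumer has at least one prey at level 3 or below, so none exceeds level 4.

4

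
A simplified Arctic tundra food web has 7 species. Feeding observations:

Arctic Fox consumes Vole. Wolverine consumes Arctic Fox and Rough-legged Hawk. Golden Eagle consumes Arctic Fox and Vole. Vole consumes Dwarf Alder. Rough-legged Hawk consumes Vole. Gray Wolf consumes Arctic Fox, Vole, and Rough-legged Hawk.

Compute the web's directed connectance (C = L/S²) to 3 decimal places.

C = 0.204

The web has S = 7 species and L = 10 feeding links.
C = L / S² = 10 / 49 = 0.2041 ≈ 0.204.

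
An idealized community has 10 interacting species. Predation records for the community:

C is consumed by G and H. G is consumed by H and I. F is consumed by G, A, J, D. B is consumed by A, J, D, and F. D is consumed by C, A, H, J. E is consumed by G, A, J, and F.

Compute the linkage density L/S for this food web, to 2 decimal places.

There are L = 20 links among S = 10 species.
L/S = 20/10 = 2.0000 ≈ 2.00.

L/S = 2.00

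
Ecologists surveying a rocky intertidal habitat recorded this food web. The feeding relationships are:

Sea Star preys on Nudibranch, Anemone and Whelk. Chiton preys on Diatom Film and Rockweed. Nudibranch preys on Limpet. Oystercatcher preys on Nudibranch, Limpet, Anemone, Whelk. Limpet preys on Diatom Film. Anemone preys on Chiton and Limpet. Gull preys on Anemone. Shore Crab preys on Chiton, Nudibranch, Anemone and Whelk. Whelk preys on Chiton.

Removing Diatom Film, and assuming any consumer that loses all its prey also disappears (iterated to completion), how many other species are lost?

2

Remove Diatom Film.
Round 1: Limpet (all prey gone) → extinct.
Round 2: Nudibranch (all prey gone) → extinct.
No further losses. Total secondary extinctions: 2.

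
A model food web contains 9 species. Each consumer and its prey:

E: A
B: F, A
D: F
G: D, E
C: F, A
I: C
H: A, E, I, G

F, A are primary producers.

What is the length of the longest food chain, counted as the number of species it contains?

One longest chain: F → C → I → H.
It has 4 species and 3 links.

4 species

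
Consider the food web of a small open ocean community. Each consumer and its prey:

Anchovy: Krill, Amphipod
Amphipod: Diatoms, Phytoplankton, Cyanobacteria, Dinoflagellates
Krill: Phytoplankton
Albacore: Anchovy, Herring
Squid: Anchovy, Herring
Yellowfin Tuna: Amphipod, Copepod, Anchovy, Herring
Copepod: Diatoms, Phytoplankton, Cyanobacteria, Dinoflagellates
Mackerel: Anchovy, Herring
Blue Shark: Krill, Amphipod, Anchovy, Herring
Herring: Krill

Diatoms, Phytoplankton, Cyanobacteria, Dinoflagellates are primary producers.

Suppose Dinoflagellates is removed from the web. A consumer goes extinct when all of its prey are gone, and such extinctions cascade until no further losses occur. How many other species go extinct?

0

Remove Dinoflagellates.
Every predator of it retains at least one other prey: Amphipod still has Diatoms, Phytoplankton, Cyanobacteria; Copepod still has Diatoms, Phytoplankton, Cyanobacteria.
No consumer loses all prey, so no secondary extinctions occur.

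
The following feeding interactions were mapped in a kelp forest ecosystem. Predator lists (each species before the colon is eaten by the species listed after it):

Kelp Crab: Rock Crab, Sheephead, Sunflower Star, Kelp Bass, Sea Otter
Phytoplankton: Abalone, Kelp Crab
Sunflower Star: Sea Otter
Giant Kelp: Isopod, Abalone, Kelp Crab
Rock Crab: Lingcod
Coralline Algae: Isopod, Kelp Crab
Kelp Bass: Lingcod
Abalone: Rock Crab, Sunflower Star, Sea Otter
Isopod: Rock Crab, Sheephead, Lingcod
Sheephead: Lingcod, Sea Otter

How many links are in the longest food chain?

3 links

One longest chain: Phytoplankton → Kelp Crab → Kelp Bass → Lingcod.
It has 4 species and 3 links.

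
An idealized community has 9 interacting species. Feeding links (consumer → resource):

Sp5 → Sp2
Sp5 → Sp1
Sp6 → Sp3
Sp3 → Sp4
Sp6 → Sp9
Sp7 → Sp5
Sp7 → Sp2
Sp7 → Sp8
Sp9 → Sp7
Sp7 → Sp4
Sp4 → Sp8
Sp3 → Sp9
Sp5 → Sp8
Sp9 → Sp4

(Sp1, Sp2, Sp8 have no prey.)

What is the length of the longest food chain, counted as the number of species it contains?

6 species

One longest chain: Sp8 → Sp4 → Sp7 → Sp9 → Sp3 → Sp6.
It has 6 species and 5 links.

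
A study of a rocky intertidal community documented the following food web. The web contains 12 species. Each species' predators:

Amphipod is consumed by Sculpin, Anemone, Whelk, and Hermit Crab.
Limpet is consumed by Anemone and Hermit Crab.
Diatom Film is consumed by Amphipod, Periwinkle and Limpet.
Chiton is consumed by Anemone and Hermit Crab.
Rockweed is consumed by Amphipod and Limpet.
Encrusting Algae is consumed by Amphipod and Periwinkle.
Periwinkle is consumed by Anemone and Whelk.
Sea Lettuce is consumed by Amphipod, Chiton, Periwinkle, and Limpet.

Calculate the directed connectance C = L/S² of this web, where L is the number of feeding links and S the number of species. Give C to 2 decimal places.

C = 0.15

The web has S = 12 species and L = 21 feeding links.
C = L / S² = 21 / 144 = 0.1458 ≈ 0.15.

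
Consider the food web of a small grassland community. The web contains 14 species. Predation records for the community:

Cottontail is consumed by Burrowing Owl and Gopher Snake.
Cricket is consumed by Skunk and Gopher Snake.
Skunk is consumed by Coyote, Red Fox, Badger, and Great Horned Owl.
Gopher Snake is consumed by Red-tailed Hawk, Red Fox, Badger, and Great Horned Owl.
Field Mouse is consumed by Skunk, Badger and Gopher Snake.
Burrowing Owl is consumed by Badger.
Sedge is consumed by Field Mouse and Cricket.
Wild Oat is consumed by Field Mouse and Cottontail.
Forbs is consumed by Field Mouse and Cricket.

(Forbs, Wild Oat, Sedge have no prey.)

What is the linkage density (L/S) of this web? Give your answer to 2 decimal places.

L/S = 1.57

There are L = 22 links among S = 14 species.
L/S = 22/14 = 1.5714 ≈ 1.57.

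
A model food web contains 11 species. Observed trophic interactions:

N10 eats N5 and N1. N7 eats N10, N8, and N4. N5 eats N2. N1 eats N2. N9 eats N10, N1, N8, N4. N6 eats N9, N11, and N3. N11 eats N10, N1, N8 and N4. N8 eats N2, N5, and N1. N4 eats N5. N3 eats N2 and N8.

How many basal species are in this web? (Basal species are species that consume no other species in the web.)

Basal species (no prey listed): N2.
Count: 1.

1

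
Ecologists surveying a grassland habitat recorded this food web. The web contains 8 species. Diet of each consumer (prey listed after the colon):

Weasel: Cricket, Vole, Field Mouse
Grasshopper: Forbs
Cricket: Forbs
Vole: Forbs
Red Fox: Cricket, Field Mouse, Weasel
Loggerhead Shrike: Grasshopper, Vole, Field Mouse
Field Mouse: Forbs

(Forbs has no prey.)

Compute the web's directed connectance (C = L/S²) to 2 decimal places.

The web has S = 8 species and L = 13 feeding links.
C = L / S² = 13 / 64 = 0.2031 ≈ 0.20.

C = 0.20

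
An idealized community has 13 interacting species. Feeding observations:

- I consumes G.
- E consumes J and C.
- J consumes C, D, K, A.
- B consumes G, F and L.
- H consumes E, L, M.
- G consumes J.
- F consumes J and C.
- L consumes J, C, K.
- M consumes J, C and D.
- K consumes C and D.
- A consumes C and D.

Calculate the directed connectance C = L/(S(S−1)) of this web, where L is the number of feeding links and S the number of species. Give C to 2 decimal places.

The web has S = 13 species and L = 26 feeding links.
C = L / (S(S−1)) = 26 / 156 = 0.1667 ≈ 0.17.

C = 0.17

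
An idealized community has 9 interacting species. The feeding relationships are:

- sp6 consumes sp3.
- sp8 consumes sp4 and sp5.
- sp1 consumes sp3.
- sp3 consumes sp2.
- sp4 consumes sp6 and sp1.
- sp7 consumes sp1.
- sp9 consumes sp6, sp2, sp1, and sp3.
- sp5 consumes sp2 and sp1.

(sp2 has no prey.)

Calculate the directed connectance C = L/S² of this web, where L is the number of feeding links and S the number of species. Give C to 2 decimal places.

C = 0.17

The web has S = 9 species and L = 14 feeding links.
C = L / S² = 14 / 81 = 0.1728 ≈ 0.17.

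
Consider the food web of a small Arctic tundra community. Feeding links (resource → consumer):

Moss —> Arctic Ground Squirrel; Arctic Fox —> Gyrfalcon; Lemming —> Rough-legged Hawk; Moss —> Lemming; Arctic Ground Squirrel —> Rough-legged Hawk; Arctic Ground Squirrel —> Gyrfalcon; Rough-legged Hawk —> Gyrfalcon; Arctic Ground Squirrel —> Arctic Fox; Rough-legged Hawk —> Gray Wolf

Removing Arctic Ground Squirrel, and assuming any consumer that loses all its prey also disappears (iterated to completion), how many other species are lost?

1

Remove Arctic Ground Squirrel.
Round 1: Arctic Fox (all prey gone) → extinct.
No further losses. Total secondary extinctions: 1.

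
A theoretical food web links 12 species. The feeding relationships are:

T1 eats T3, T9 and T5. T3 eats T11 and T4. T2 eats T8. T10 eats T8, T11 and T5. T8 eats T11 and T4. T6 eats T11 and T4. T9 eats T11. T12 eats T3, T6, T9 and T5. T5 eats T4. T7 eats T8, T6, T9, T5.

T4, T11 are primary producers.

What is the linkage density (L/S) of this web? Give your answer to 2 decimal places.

There are L = 23 links among S = 12 species.
L/S = 23/12 = 1.9167 ≈ 1.92.

L/S = 1.92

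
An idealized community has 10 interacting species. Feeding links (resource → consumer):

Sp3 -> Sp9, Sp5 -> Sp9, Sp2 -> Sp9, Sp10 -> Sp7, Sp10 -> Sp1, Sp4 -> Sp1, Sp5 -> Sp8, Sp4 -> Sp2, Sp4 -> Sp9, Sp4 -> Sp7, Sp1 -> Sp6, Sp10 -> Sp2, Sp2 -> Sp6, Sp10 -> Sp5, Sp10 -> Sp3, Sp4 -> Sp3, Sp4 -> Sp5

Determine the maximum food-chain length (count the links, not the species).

One longest chain: Sp4 → Sp1 → Sp6.
It has 3 species and 2 links.

2 links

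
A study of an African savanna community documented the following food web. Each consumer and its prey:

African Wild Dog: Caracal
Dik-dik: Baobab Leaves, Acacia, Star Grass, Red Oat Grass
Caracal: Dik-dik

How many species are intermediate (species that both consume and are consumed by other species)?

Intermediate species (has both prey and predators): Dik-dik, Caracal.
Count: 2.

2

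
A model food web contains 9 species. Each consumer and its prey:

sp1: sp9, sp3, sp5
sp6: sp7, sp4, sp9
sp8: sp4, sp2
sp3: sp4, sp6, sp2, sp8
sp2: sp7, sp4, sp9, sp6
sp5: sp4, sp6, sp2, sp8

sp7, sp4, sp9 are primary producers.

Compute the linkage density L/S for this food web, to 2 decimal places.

There are L = 20 links among S = 9 species.
L/S = 20/9 = 2.2222 ≈ 2.22.

L/S = 2.22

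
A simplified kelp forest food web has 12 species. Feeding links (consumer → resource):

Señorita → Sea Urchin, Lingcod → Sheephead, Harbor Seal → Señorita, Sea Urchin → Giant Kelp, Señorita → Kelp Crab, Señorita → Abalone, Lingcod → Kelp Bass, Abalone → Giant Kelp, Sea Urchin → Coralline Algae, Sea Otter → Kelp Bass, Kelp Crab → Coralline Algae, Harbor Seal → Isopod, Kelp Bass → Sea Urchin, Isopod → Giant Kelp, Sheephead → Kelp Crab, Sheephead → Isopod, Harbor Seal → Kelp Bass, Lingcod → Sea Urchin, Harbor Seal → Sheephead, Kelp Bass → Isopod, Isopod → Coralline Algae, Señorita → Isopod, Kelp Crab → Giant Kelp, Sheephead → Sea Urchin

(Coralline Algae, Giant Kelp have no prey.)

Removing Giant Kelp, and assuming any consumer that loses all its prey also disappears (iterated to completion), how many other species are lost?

Remove Giant Kelp.
Round 1: Abalone (all prey gone) → extinct.
No further losses. Total secondary extinctions: 1.

1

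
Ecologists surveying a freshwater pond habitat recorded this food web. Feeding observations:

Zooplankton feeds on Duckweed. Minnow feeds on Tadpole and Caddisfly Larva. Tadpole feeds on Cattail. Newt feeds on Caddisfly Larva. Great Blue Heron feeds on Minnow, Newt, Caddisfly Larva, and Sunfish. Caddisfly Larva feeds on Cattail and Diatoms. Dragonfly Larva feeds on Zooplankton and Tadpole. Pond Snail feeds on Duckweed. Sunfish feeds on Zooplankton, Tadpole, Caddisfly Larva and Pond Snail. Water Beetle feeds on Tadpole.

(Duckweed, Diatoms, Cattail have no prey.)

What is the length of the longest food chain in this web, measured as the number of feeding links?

3 links

One longest chain: Duckweed → Zooplankton → Sunfish → Great Blue Heron.
It has 4 species and 3 links.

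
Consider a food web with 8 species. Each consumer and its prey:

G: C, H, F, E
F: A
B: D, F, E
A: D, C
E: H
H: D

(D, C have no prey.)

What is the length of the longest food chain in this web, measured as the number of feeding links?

One longest chain: D → A → F → B.
It has 4 species and 3 links.

3 links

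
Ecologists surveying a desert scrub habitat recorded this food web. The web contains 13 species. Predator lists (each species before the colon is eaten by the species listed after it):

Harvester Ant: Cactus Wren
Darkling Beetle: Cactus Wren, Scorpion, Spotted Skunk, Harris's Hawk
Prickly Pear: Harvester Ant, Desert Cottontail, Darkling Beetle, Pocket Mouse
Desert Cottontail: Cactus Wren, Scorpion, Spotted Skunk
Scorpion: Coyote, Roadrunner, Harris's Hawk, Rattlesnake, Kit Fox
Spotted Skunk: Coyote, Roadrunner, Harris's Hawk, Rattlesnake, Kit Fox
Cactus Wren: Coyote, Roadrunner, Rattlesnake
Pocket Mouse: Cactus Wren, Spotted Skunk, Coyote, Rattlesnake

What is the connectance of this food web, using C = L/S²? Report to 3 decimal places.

C = 0.172

The web has S = 13 species and L = 29 feeding links.
C = L / S² = 29 / 169 = 0.1716 ≈ 0.172.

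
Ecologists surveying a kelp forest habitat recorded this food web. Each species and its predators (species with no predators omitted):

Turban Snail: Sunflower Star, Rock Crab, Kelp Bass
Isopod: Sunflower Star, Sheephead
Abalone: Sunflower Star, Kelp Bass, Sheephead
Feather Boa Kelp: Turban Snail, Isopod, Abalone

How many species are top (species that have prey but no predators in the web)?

Top species (has prey, but nothing eats it): Sunflower Star, Rock Crab, Kelp Bass, Sheephead.
Count: 4.

4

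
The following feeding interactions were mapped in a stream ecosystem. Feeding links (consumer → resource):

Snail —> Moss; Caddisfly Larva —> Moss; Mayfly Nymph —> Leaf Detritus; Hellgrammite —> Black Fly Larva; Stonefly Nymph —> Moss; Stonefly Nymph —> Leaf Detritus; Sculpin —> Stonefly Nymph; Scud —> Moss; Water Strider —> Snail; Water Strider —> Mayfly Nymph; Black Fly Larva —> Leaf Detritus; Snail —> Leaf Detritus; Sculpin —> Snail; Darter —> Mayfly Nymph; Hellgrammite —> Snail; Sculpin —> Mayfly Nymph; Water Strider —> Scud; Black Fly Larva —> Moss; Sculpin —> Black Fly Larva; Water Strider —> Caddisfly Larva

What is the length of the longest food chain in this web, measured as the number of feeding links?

2 links

One longest chain: Leaf Detritus → Mayfly Nymph → Darter.
It has 3 species and 2 links.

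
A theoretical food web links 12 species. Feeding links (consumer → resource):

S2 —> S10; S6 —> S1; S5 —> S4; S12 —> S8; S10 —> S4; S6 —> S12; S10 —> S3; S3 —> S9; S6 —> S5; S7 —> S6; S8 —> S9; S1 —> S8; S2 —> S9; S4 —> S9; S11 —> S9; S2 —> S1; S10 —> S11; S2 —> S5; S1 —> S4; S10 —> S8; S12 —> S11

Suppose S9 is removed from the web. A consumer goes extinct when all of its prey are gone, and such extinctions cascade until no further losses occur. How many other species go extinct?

Remove S9.
Round 1: S11 (all prey gone), S3 (all prey gone), S8 (all prey gone), S4 (all prey gone) → extinct.
Round 2: S12 (all prey gone), S1 (all prey gone), S10 (all prey gone), S5 (all prey gone) → extinct.
Round 3: S6 (all prey gone), S2 (all prey gone) → extinct.
Round 4: S7 (all prey gone) → extinct.
No further losses. Total secondary extinctions: 11.

11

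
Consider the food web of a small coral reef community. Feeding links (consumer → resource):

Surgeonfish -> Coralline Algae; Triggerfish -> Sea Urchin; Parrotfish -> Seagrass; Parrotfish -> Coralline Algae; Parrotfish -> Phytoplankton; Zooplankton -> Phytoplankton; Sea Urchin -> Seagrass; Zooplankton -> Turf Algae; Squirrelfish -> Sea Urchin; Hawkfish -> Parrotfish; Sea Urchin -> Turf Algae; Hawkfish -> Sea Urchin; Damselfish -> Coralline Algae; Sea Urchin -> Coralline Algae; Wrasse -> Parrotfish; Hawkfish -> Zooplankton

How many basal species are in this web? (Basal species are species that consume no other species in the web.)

4

Basal species (no prey listed): Phytoplankton, Seagrass, Coralline Algae, Turf Algae.
Count: 4.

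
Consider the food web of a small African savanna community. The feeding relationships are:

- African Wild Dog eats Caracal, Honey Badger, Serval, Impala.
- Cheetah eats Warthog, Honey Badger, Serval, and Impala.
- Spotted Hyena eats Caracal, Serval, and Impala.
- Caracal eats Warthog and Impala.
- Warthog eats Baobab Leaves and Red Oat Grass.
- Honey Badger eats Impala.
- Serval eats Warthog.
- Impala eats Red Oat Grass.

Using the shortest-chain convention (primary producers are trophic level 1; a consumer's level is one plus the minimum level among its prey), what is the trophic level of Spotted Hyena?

Red Oat Grass is a producer → level 1.
Impala eats Red Oat Grass → level 2.
Spotted Hyena eats Impala → level 3.
No prey of Spotted Hyena is below level 2, so 3 is the minimum.

Trophic level 3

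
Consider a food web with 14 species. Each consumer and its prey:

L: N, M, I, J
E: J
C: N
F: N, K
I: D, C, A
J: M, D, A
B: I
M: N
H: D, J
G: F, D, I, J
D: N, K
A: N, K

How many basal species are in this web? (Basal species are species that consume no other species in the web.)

Basal species (no prey listed): N, K.
Count: 2.

2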